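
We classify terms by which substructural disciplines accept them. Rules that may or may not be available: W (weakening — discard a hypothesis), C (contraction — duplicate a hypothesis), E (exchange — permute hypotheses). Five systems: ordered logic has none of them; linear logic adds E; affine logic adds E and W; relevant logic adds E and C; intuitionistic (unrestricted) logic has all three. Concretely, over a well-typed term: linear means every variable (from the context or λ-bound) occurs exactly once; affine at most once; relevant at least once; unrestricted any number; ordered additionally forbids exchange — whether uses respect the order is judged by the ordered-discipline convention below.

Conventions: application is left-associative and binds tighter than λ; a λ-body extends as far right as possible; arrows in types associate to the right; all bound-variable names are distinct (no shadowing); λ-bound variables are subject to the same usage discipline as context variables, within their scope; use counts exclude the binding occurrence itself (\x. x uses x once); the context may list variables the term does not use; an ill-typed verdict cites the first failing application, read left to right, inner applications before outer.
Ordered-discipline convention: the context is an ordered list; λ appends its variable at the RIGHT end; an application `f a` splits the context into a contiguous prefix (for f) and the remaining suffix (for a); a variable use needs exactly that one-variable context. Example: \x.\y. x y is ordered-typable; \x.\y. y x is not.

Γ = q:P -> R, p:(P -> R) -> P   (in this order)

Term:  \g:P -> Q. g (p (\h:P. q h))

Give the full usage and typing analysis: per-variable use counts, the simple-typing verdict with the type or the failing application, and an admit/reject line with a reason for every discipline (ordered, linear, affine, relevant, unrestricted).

variable uses: q=1; p=1; g (λ-bound)=1; h (λ-bound)=1
left-to-right use order: g, p, q, h
typing: well-typed at (P -> Q) -> Q
ordered: ✗ — no ordered split (uses run g, p, q, h)
linear: ✓ — exactly-once usage across q, p, g, h
affine: ✓ — q, p, g, h: no repeats, contraction unneeded
relevant: ✓ — every one of q, p, g, h appears
unrestricted: ✓ — typability at (P -> Q) -> Q is all that's needed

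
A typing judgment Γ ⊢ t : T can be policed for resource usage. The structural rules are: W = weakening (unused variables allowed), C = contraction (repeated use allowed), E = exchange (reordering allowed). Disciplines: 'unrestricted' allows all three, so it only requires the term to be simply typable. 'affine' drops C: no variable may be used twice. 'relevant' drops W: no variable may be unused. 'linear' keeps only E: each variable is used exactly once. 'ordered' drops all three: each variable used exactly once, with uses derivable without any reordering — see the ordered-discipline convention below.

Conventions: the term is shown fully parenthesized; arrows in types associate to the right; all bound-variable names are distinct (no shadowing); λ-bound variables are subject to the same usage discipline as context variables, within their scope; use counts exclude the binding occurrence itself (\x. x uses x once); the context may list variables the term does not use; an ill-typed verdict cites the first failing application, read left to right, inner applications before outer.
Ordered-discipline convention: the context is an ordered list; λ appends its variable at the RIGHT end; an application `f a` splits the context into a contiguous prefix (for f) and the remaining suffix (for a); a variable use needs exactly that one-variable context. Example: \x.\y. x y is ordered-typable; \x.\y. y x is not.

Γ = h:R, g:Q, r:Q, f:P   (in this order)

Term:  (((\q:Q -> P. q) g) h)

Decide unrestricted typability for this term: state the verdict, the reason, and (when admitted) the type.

no — the type mismatch rejects it
variable uses: h ×1; g ×1; r ×0; f ×0; q [bound] ×1
left-to-right use order: q, g, h
typing: ill-typed: argument of type Q where Q -> P is required
per-discipline verdicts: ordered ✗ | linear ✗ | affine ✗ | relevant ✗ | unrestricted ✗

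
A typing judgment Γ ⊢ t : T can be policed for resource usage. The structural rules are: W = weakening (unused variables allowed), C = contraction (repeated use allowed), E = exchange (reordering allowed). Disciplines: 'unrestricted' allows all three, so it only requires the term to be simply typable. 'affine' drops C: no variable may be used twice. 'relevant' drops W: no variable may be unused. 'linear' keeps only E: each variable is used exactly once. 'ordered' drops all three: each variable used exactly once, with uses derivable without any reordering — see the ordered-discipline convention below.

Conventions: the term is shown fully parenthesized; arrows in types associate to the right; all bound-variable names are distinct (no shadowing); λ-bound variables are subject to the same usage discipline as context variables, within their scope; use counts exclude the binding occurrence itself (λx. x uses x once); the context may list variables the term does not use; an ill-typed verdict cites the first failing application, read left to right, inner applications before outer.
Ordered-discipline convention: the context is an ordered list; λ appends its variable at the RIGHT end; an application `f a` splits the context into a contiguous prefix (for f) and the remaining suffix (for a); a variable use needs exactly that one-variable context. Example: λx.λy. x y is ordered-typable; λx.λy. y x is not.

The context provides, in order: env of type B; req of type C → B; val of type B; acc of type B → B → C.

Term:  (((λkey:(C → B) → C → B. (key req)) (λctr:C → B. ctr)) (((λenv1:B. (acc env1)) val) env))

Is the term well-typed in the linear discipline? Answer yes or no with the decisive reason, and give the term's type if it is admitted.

yes — env, req, val, acc, key, ctr, env1: one use apiece; term : B
use counts: env: 1, req: 1, val: 1, acc: 1, key [bound]: 1, ctr [bound]: 1, env1 [bound]: 1
uses in reading order: key, req, ctr, acc, env1, val, env
typing: well-typed at B
across the five disciplines: ordered ✗ · linear ✓ · affine ✓ · relevant ✓ · unrestricted ✓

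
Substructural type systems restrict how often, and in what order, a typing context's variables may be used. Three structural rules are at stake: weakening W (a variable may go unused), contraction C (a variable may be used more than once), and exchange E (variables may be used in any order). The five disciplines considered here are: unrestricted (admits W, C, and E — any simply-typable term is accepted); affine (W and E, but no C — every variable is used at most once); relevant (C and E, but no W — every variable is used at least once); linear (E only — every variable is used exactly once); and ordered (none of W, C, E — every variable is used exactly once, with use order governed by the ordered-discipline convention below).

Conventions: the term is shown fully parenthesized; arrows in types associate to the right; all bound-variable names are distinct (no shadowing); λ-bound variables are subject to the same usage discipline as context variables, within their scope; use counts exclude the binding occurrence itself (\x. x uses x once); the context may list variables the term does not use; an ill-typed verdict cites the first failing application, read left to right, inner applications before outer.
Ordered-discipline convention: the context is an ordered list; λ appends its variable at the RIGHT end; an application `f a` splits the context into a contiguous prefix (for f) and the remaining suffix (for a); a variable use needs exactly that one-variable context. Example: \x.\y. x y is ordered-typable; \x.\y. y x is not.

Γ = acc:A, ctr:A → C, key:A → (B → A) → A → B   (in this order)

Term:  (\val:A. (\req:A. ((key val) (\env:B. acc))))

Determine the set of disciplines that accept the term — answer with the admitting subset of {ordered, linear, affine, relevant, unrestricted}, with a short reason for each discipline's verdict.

accepted by: affine, unrestricted
variable uses: acc=1, ctr=0, key=1, val (λ-bound)=1, req (λ-bound)=0, env (λ-bound)=0
use order (left to right): key, val, acc
typing: the term checks, with type A → A → A → B
ordered ✗ (unused: ctr, req, env — weakening required)
linear ✗ (unused: ctr, req, env — weakening required)
affine ✓ (none of acc, ctr, key, val, req, env used more than once)
relevant ✗ (unused: ctr, req, env — weakening required)
unrestricted ✓ (typability at A → A → A → B is all that's needed)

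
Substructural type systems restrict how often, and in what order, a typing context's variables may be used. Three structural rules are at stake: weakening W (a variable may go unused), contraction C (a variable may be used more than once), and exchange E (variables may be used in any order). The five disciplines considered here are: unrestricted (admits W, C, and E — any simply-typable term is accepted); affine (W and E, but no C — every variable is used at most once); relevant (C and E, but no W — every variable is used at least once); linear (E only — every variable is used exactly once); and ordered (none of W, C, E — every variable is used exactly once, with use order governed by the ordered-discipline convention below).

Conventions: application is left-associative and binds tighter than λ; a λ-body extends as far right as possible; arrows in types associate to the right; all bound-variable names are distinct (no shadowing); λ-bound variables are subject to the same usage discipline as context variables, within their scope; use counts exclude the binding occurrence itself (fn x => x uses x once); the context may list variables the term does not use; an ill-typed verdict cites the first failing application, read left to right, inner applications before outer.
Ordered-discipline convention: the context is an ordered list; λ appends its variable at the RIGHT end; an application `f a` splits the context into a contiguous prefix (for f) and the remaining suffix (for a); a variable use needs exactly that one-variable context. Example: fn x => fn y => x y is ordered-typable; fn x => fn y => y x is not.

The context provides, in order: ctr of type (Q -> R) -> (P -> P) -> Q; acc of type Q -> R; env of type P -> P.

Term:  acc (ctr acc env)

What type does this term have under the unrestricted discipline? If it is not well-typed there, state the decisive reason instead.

term : R
use counts: ctr: 1, acc: 2, env: 1
uses in reading order: acc, ctr, acc, env
typing: well-typed — term : R
summary: ordered ✗, linear ✗, affine ✗, relevant ✓, unrestricted ✓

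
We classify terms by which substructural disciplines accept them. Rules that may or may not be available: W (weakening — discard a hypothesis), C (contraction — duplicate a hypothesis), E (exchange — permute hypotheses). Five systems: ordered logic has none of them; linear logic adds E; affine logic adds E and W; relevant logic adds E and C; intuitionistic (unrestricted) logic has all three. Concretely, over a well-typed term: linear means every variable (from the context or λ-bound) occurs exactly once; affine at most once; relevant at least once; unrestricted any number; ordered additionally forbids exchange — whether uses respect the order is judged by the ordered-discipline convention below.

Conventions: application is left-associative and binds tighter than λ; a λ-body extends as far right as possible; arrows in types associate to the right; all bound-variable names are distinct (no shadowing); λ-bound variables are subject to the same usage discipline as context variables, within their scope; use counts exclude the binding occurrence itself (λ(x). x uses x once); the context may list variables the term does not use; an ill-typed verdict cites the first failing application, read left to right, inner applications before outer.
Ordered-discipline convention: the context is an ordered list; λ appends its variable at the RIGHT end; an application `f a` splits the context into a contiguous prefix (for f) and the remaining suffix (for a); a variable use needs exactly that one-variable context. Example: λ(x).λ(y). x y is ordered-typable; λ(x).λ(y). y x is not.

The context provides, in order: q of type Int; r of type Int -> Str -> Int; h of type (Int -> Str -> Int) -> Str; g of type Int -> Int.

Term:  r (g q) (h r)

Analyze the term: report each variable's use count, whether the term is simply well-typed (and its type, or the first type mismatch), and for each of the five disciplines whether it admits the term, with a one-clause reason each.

use counts: q: 1, r: 2, h: 1, g: 1
order of uses: r, g, q, h, r
typing: well-typed — term : Int
ordered: ✗, repeated use of r ×2
linear: ✗, repeated use of r ×2
affine: ✗, repeated use of r ×2
relevant: ✓, at least one use each (q, r, h, g)
unrestricted: ✓, type-checks (Int) and nothing is barred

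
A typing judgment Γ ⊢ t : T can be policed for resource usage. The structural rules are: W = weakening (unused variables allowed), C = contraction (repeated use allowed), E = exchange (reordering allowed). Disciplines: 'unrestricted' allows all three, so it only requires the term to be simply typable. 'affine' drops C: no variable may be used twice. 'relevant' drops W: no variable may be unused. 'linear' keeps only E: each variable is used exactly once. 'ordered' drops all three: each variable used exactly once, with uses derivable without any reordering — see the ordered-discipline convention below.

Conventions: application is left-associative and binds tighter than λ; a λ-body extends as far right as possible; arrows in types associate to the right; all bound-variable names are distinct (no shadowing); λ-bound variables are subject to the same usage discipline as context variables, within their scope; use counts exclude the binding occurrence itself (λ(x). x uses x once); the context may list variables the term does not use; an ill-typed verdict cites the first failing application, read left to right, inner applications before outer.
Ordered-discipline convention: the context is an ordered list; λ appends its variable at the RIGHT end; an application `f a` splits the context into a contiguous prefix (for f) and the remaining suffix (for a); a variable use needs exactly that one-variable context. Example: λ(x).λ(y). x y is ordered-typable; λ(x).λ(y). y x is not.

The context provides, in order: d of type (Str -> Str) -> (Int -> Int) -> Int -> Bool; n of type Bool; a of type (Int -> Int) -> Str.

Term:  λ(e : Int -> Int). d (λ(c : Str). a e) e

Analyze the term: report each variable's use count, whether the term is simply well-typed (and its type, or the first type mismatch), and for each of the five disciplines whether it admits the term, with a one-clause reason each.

counts: d=1; n=0; a=1; e (bound)=2; c (bound)=0
left-to-right use order: d, a, e, e
typing: the term checks, with type (Int -> Int) -> Int -> Bool
ordered: ✗, repeated use of e ×2; n, c never used (weakening)
linear: ✗, repeated use of e ×2; n, c never used (weakening)
affine: ✗, repeated use of e ×2
relevant: ✗, n, c never used (weakening)
unrestricted: ✓, type-checks ((Int -> Int) -> Int -> Bool) and nothing is barred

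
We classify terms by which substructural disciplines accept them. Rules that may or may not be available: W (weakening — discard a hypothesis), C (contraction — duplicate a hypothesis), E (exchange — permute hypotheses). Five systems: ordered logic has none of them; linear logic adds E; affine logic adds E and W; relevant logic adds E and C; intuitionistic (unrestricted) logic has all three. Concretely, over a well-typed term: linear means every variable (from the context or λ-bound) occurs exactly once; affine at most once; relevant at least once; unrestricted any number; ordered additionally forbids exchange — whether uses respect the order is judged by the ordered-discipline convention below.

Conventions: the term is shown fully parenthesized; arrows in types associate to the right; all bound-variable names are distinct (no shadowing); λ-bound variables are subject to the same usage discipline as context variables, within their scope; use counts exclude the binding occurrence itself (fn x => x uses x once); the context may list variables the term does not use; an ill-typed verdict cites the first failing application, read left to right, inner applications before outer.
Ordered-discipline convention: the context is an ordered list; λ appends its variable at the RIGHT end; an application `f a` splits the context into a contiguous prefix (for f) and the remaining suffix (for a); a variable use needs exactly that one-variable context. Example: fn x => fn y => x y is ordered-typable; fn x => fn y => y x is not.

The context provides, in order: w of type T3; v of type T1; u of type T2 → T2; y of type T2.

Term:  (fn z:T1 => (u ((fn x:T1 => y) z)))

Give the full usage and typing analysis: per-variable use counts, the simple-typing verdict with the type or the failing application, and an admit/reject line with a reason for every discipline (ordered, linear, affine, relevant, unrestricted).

use counts: w=0; v=0; u=1; y=1; z (λ-bound)=1; x (λ-bound)=0
left-to-right use order: u, y, z
typing: the term checks, with type T1 → T2
ordered ✗ (w, v, x left unused)
linear ✗ (w, v, x left unused)
affine ✓ (w, v, u, y, z, x: no repeats, contraction unneeded)
relevant ✗ (w, v, x left unused)
unrestricted ✓ (simply typable at T1 → T2; W, C, E all held)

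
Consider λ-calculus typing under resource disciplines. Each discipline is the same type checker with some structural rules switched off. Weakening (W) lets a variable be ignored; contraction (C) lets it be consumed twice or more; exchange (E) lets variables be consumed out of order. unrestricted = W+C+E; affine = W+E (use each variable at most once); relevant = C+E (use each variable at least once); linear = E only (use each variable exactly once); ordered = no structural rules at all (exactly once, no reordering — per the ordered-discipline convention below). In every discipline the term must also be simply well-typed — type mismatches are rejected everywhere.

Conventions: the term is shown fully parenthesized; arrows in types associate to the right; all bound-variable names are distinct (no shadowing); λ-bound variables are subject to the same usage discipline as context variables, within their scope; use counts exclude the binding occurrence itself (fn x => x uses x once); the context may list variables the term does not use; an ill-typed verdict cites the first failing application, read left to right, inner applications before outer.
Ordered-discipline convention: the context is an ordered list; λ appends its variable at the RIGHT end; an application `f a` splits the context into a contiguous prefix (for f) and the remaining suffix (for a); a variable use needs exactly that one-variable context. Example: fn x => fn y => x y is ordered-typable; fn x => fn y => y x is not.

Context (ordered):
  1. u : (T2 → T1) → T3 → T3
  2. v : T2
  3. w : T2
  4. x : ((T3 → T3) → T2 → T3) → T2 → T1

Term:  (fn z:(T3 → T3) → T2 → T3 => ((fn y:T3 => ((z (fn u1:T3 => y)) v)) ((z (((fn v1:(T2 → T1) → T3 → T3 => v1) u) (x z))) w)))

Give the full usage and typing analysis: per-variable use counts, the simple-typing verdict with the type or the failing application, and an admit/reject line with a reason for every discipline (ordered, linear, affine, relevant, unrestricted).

usage: u: 1, v: 1, w: 1, x: 1, z (λ-bound): 3, y (λ-bound): 1, u1 (λ-bound): 0, v1 (λ-bound): 1
order of uses: z, y, v, z, v1, u, x, z, w
typing: well-typed at ((T3 → T3) → T2 → T3) → T3
ordered: ✗ — uses contraction: z ×3; needs weakening: u1 unused
linear: ✗ — uses contraction: z ×3; needs weakening: u1 unused
affine: ✗ — uses contraction: z ×3
relevant: ✗ — needs weakening: u1 unused
unrestricted: ✓ — simply typable at ((T3 → T3) → T2 → T3) → T3; W, C, E all held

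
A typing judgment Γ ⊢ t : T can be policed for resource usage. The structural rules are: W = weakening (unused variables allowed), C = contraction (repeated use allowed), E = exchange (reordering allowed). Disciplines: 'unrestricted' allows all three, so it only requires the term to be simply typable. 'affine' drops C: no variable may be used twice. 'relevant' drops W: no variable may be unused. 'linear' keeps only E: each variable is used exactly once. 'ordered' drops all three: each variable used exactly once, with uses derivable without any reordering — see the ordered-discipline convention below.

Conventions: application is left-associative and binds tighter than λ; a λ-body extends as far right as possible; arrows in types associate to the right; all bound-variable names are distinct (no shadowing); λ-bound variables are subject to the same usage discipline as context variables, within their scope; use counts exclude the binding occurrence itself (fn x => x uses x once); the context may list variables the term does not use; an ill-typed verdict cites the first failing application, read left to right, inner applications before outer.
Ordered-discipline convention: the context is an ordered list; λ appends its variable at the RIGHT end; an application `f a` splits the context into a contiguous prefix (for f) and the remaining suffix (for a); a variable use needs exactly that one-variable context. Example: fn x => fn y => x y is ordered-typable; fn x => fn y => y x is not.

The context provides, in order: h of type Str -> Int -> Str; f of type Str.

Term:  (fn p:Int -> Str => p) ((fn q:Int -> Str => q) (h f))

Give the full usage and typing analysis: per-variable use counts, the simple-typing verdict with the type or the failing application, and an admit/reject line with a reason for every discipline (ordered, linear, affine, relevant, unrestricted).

usage: h=1, f=1, p (λ-bound)=1, q (λ-bound)=1
uses in reading order: p, q, h, f
typing: ✓ — Int -> Str
ordered: ✓, h, f, p, q once each; derivable with no W/C/E
linear: ✓, single use per variable (h, f, p, q)
affine: ✓, none of h, f, p, q used more than once
relevant: ✓, h, f, p, q: all used, weakening unneeded
unrestricted: ✓, typability at Int -> Str is all that's needed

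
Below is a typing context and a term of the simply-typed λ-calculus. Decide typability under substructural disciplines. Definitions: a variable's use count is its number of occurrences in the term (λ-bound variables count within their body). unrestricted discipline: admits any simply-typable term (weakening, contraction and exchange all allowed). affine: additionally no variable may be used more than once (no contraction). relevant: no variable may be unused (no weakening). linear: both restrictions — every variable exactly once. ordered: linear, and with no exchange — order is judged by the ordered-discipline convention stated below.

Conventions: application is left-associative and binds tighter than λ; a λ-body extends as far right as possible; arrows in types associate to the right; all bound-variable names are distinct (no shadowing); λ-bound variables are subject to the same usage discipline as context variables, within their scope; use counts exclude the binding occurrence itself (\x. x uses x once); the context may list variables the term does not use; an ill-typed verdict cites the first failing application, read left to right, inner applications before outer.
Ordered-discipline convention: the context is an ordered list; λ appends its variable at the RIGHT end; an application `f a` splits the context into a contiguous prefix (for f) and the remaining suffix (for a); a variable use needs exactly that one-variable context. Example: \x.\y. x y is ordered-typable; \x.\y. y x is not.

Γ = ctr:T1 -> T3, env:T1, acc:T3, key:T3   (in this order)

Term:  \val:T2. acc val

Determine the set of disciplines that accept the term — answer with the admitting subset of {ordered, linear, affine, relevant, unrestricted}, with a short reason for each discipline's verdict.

admitted in: none
usage: ctr: 0; env: 0; acc: 1; key: 0; val (λ-bound): 1
uses in reading order: acc, val
typing: ill-typed: can't apply a value of type T3
ordered: ✗ — not simply typable
linear: ✗ — fails simple typing
affine: ✗ — a type mismatch blocks all five
relevant: ✗ — the type mismatch rejects it
unrestricted: ✗ — not simply typable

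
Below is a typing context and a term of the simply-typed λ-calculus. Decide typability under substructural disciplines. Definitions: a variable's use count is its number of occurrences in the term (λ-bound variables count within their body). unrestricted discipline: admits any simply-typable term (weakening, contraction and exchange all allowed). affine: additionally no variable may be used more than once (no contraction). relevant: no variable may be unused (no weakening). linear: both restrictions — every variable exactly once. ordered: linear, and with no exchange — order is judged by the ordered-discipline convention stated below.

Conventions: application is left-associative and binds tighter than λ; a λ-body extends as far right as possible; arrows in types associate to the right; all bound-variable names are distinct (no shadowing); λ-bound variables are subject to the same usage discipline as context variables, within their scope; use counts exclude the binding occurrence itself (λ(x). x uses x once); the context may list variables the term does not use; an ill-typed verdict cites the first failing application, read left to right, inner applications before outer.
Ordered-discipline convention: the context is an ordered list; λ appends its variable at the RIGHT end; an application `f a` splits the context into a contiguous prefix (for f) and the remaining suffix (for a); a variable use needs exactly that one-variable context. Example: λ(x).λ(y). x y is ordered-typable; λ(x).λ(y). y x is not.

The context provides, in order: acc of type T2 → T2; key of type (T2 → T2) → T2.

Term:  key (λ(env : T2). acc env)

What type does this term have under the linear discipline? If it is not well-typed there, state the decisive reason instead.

term : T2
usage: acc: 1×; key: 1×; env [bound]: 1×
uses in reading order: key, acc, env
typing: well-typed at T2
all disciplines: ordered ✗; linear ✓; affine ✓; relevant ✓; unrestricted ✓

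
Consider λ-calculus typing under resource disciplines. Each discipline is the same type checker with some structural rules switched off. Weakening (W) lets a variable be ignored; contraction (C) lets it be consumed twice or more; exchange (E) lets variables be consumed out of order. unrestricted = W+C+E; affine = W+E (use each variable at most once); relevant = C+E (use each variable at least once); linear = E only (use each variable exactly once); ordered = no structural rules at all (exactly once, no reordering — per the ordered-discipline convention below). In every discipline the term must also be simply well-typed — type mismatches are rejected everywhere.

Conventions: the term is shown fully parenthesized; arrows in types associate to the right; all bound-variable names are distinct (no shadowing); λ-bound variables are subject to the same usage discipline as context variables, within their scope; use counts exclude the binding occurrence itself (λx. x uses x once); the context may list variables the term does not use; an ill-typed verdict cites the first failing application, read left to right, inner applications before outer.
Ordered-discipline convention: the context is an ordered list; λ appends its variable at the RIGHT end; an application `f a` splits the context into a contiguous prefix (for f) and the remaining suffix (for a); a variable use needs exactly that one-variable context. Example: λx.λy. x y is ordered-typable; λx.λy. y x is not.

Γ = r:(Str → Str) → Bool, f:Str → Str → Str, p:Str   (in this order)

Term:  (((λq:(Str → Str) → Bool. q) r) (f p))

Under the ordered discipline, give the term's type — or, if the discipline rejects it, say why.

term : Bool
counts: r=1; f=1; p=1; q [bound]=1
use order (left to right): q, r, f, p
typing: well-typed — term : Bool
across the five disciplines: ordered ✓ | linear ✓ | affine ✓ | relevant ✓ | unrestricted ✓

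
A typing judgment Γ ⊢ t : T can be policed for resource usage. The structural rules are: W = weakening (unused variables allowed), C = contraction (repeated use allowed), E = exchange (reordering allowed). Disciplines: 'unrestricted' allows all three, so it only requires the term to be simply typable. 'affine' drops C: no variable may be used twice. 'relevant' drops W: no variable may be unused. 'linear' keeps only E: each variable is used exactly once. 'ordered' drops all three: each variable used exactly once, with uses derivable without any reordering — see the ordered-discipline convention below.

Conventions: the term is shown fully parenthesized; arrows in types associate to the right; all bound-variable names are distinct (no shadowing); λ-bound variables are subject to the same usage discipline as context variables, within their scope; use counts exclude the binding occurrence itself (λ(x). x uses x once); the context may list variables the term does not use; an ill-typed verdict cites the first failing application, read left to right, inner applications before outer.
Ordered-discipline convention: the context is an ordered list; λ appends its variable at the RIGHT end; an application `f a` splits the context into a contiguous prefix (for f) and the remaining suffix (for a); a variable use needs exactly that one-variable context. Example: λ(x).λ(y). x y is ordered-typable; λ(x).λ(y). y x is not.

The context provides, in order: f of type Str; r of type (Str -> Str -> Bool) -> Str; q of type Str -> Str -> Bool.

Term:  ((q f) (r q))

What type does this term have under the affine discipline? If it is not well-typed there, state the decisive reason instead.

not well-typed under affine — repeated use of q ×2
variable uses: f=1; r=1; q=2
uses in reading order: q, f, r, q
typing: ✓ — Bool
per-discipline verdicts: ordered ✗, linear ✗, affine ✗, relevant ✓, unrestricted ✓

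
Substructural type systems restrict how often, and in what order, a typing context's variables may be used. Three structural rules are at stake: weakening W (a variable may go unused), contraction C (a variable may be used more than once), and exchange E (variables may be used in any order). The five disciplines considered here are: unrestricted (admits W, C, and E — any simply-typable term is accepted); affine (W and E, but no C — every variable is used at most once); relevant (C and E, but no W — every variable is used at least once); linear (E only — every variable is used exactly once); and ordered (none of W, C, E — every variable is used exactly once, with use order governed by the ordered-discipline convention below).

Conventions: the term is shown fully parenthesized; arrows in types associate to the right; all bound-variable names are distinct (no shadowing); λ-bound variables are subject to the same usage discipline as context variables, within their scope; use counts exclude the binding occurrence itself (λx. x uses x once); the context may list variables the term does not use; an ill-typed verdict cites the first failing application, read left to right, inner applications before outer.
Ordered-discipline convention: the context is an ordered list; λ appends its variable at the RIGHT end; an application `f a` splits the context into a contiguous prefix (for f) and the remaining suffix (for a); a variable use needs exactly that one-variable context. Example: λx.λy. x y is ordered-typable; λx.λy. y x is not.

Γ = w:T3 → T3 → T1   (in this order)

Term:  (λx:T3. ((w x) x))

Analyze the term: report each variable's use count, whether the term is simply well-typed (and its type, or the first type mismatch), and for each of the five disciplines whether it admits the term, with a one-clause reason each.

counts: w: 1×, x [bound]: 2×
use order (left to right): w, x, x
typing: well-typed — term : T3 → T1
ordered: ✗, uses contraction: x ×2
linear: ✗, uses contraction: x ×2
affine: ✗, uses contraction: x ×2
relevant: ✓, every one of w, x appears
unrestricted: ✓, simply typable at T3 → T1; W, C, E all held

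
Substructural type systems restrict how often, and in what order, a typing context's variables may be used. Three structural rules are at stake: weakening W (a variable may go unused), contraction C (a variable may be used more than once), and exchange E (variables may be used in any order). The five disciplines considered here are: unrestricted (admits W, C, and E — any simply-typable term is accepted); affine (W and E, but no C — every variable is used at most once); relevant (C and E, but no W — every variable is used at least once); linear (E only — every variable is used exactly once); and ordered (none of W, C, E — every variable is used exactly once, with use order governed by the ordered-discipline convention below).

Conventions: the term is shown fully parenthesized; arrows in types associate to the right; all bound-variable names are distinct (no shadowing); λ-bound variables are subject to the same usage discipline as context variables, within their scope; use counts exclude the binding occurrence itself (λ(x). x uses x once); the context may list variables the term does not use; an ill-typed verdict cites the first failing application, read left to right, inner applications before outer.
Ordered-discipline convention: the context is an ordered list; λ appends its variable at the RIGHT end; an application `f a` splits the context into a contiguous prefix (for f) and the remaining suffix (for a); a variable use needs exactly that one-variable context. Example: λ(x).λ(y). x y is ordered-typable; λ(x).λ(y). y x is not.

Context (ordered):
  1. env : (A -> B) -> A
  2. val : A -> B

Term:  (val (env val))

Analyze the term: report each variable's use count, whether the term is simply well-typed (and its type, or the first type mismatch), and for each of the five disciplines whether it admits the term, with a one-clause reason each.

usage: env: 1, val: 2
order of uses: val, env, val
typing: the term checks, with type B
ordered ✗ (val ×2 used more than once (contraction))
linear ✗ (val ×2 used more than once (contraction))
affine ✗ (val ×2 used more than once (contraction))
relevant ✓ (env, val: all used, weakening unneeded)
unrestricted ✓ (type-checks (B) and nothing is barred)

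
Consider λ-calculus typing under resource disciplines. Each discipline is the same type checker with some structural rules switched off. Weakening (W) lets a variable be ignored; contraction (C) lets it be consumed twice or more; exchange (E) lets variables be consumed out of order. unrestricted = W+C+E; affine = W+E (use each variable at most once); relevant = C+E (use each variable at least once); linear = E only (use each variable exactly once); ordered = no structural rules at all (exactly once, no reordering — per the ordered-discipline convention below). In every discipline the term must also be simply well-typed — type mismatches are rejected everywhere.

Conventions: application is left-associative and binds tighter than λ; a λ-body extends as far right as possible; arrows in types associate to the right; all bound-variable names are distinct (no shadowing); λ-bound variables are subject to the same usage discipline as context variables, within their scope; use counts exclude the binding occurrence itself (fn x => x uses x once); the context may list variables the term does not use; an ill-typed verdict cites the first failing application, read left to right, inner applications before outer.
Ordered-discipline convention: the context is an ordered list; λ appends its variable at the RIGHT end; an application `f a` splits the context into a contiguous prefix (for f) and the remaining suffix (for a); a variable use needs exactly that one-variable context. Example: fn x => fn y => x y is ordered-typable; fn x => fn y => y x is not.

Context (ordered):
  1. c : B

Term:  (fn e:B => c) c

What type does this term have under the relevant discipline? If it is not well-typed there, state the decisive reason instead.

not well-typed under relevant — unused: e — weakening required
counts: c: 2; e (λ-bound): 0
order of uses: c, c
typing: well-typed at B
summary: ordered ✗; linear ✗; affine ✗; relevant ✗; unrestricted ✓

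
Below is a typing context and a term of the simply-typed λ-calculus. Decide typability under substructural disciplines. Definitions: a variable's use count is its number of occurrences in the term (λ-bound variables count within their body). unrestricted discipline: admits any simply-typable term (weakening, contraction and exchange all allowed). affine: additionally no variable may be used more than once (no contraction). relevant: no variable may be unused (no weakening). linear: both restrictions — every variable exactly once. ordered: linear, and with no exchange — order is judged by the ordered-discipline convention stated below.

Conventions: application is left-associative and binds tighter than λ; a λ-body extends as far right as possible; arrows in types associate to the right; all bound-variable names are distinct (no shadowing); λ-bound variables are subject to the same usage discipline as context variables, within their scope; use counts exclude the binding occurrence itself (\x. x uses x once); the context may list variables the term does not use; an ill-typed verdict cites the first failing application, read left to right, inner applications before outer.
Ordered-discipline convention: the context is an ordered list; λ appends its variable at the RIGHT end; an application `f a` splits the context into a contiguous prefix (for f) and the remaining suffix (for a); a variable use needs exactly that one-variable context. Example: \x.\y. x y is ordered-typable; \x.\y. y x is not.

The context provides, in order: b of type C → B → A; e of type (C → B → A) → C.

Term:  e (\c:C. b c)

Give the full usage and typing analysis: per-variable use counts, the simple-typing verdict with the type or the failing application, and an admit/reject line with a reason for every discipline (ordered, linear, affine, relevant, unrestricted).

variable uses: b: 1, e: 1, c [bound]: 1
left-to-right use order: e, b, c
typing: ✓ — C
ordered: ✗, needs exchange: uses follow e, b, c
linear: ✓, b, e, c: one use apiece
affine: ✓, none of b, e, c used more than once
relevant: ✓, b, e, c: all used, weakening unneeded
unrestricted: ✓, well-typed at C; no restrictions here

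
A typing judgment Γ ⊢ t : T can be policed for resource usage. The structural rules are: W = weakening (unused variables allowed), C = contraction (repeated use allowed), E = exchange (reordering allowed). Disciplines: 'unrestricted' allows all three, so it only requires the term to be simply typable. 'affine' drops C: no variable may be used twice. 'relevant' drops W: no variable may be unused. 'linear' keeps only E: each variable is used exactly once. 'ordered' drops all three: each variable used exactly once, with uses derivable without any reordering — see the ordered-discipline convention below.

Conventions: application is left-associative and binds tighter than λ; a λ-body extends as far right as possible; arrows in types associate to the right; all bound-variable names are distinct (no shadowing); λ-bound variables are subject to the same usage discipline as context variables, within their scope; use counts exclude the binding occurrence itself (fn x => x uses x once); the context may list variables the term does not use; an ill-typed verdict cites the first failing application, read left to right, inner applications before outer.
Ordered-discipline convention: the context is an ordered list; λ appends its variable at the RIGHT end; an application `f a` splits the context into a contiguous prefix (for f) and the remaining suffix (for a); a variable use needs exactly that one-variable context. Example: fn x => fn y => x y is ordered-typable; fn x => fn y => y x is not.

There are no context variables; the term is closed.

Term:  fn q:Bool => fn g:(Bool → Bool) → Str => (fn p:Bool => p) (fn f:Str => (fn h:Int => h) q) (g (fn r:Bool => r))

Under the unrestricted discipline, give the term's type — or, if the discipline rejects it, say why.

not well-typed under unrestricted — a type mismatch blocks all five
variable uses: q (bound)=1; g (bound)=1; p (bound)=1; f (bound)=0; h (bound)=1; r (bound)=1
use order (left to right): p, h, q, g, r
typing: ill-typed: a function awaiting Int gets Bool
per-discipline verdicts: ordered ✗; linear ✗; affine ✗; relevant ✗; unrestricted ✗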